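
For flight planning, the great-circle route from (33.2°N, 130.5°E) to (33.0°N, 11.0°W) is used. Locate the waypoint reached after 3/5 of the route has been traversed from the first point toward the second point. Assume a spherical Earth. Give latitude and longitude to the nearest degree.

Convert each endpoint to a unit vector on the sphere (x = cos φ cos λ, y = cos φ sin λ, z = sin φ).
The central angle between the endpoints is δ = arccos(p₁·p₂) ≈ 1.824 rad (104.5°).
Interpolate at f = 3/5 with slerp weights a = sin((1−f)δ)/sin δ ≈ 0.689, b = sin(fδ)/sin δ ≈ 0.918.
p = a·p₁ + b·p₂ ≈ (0.382, 0.291, 0.877); φ = arcsin(p_z) ≈ 61.31°, λ = atan2(p_y, p_x) ≈ 37.36°.

≈ (61°N, 37°E)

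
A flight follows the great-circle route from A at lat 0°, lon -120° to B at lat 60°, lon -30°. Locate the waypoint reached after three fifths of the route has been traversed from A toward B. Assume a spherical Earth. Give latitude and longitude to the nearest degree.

≈ lat 44°, lon -85°

Convert each endpoint to a unit vector on the sphere (x = cos φ cos λ, y = cos φ sin λ, z = sin φ).
The central angle between the endpoints is δ = arccos(p₁·p₂) ≈ 1.571 rad (90.0°).
Interpolate at f = 3/5 with slerp weights a = sin((1−f)δ)/sin δ ≈ 0.588, b = sin(fδ)/sin δ ≈ 0.809.
p = a·p₁ + b·p₂ ≈ (0.056, -0.711, 0.701); φ = arcsin(p_z) ≈ 44.48°, λ = atan2(p_y, p_x) ≈ -85.46°.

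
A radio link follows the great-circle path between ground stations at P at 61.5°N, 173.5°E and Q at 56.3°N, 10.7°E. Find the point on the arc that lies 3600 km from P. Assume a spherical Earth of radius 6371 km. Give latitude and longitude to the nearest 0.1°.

≈ 83.3°N, 52.8°E

Write both endpoints as unit vectors p₁, p₂ with components (cos φ cos λ, cos φ sin λ, sin φ).
The central angle between the endpoints is δ = arccos(p₁·p₂) ≈ 1.072 rad (61.4°). The total great-circle distance is δ·R ≈ 1.072 × 6371 ≈ 6831 km, so the target fraction is f = 3600/6831 ≈ 0.527.
Interpolate at f ≈ 0.527 with slerp weights a = sin((1−f)δ)/sin δ ≈ 0.553, b = sin(fδ)/sin δ ≈ 0.610.
p = a·p₁ + b·p₂ ≈ (0.070, 0.093, 0.993); φ = arcsin(p_z) ≈ 83.32°, λ = atan2(p_y, p_x) ≈ 52.84°.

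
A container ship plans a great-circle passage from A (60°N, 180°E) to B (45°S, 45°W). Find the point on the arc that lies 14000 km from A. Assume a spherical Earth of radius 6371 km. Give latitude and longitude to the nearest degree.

Write both endpoints as unit vectors p₁, p₂ with components (cos φ cos λ, cos φ sin λ, sin φ).
The central angle between the endpoints is δ = arccos(p₁·p₂) ≈ 2.611 rad (149.6°). The total great-circle distance is δ·R ≈ 2.611 × 6371 ≈ 16633 km, so the target fraction is f = 14000/16633 ≈ 0.842.
Interpolate at f ≈ 0.842 with slerp weights a = sin((1−f)δ)/sin δ ≈ 0.793, b = sin(fδ)/sin δ ≈ 1.600.
p = a·p₁ + b·p₂ ≈ (0.403, -0.800, -0.444); φ = arcsin(p_z) ≈ -26.38°, λ = atan2(p_y, p_x) ≈ -63.24°.

≈ (26°S, 63°W)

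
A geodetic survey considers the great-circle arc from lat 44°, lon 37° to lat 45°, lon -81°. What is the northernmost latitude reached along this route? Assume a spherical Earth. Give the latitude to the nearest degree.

≈ 62°

The great circle lies in the plane with unit normal n̂ = (p₁ × p₂)/|p₁ × p₂|.
Here n̂_z ≈ -0.464; the vertex latitude is φ_max = arccos|n̂_z| ≈ 62.3°.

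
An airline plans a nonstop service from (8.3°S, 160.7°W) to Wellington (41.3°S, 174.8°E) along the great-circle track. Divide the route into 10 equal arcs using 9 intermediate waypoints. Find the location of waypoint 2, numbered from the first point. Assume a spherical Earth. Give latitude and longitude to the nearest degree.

The haversine formula gives a central angle δ ≈ 0.689 rad (39.5°) between the endpoints.
Interpolate at f = 2/10 with slerp weights a = sin((1−f)δ)/sin δ ≈ 0.824, b = sin(fδ)/sin δ ≈ 0.216.
p = a·p₁ + b·p₂ ≈ (-0.931, -0.255, -0.262); φ = arcsin(p_z) ≈ -15.16°, λ = atan2(p_y, p_x) ≈ -164.70°.

≈ (15°S, 165°W)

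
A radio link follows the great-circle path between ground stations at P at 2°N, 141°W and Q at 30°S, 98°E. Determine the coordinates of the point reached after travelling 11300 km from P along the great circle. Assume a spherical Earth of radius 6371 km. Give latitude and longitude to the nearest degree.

Write both endpoints as unit vectors p₁, p₂ with components (cos φ cos λ, cos φ sin λ, sin φ).
The central angle between the endpoints is δ = arccos(p₁·p₂) ≈ 2.052 rad (117.6°). The total great-circle distance is δ·R ≈ 2.052 × 6371 ≈ 13076 km, so the target fraction is f = 11300/13076 ≈ 0.864.
Interpolate at f ≈ 0.864 with slerp weights a = sin((1−f)δ)/sin δ ≈ 0.310, b = sin(fδ)/sin δ ≈ 1.105.
p = a·p₁ + b·p₂ ≈ (-0.374, 0.753, -0.542); φ = arcsin(p_z) ≈ -32.80°, λ = atan2(p_y, p_x) ≈ 116.45°.

≈ 33°S, 116°E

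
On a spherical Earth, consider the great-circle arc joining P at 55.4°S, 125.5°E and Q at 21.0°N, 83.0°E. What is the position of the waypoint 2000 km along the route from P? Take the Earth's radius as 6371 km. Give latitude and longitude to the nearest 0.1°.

Write both endpoints as unit vectors p₁, p₂ with components (cos φ cos λ, cos φ sin λ, sin φ).
The central angle between the endpoints is δ = arccos(p₁·p₂) ≈ 1.475 rad (84.5°). The total great-circle distance is δ·R ≈ 1.475 × 6371 ≈ 9396 km, so the target fraction is f = 2000/9396 ≈ 0.213.
Interpolate at f ≈ 0.213 with slerp weights a = sin((1−f)δ)/sin δ ≈ 0.921, b = sin(fδ)/sin δ ≈ 0.310.
p = a·p₁ + b·p₂ ≈ (-0.269, 0.713, -0.647); φ = arcsin(p_z) ≈ -40.34°, λ = atan2(p_y, p_x) ≈ 110.63°.

≈ 40.3°S, 110.6°E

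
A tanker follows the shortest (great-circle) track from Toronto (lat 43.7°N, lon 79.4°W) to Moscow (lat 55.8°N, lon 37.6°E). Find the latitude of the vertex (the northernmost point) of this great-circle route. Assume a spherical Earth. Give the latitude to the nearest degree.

≈ 67°N

The great circle lies in the plane with unit normal n̂ = (p₁ × p₂)/|p₁ × p₂|.
Here n̂_z ≈ +0.393; the vertex latitude is φ_max = arccos|n̂_z| ≈ 66.9°.
Check via Clairaut: cos φ_max = |cos φ₁| · sin C = cos(43.7°)·sin(32.9°) ≈ 0.393, again giving ≈ 66.9°.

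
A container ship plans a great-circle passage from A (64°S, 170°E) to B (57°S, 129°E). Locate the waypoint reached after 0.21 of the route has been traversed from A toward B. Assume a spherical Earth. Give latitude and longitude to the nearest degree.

The haversine formula gives a central angle δ ≈ 0.365 rad (20.9°) between the endpoints.
Interpolate at f = 0.21 with slerp weights a = sin((1−f)δ)/sin δ ≈ 0.797, b = sin(fδ)/sin δ ≈ 0.215.
p = a·p₁ + b·p₂ ≈ (-0.417, 0.151, -0.896); φ = arcsin(p_z) ≈ -63.63°, λ = atan2(p_y, p_x) ≈ 160.06°.

≈ (64°S, 160°E)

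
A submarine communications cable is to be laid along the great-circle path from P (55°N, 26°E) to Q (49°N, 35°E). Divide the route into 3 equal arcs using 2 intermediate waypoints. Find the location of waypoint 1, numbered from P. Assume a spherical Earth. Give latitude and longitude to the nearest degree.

≈ (53°N, 29°E)

Convert each endpoint to a unit vector on the sphere (x = cos φ cos λ, y = cos φ sin λ, z = sin φ).
The central angle between the endpoints is δ = arccos(p₁·p₂) ≈ 0.142 rad (8.2°).
Interpolate at f = 1/3 with slerp weights a = sin((1−f)δ)/sin δ ≈ 0.668, b = sin(fδ)/sin δ ≈ 0.334.
p = a·p₁ + b·p₂ ≈ (0.524, 0.294, 0.799); φ = arcsin(p_z) ≈ 53.08°, λ = atan2(p_y, p_x) ≈ 29.27°.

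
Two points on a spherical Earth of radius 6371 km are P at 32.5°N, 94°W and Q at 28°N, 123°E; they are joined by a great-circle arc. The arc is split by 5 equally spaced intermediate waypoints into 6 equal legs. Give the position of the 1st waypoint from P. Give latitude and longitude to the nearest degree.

Convert each endpoint to a unit vector on the sphere (x = cos φ cos λ, y = cos φ sin λ, z = sin φ).
The central angle between the endpoints is δ = arccos(p₁·p₂) ≈ 1.920 rad (110.0°).
Interpolate at f = 1/6 with slerp weights a = sin((1−f)δ)/sin δ ≈ 1.064, b = sin(fδ)/sin δ ≈ 0.335.
p = a·p₁ + b·p₂ ≈ (-0.224, -0.647, 0.729); φ = arcsin(p_z) ≈ 46.79°, λ = atan2(p_y, p_x) ≈ -109.06°.

≈ 47°N, 109°W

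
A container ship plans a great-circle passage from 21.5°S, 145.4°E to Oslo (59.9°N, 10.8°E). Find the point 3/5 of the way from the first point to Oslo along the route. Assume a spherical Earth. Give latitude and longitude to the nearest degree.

Write both endpoints as unit vectors p₁, p₂ with components (cos φ cos λ, cos φ sin λ, sin φ).
The central angle between the endpoints is δ = arccos(p₁·p₂) ≈ 2.271 rad (130.1°).
Interpolate at f = 3/5 with slerp weights a = sin((1−f)δ)/sin δ ≈ 1.032, b = sin(fδ)/sin δ ≈ 1.280.
p = a·p₁ + b·p₂ ≈ (-0.160, 0.665, 0.729); φ = arcsin(p_z) ≈ 46.83°, λ = atan2(p_y, p_x) ≈ 103.48°.

≈ 47°N, 103°E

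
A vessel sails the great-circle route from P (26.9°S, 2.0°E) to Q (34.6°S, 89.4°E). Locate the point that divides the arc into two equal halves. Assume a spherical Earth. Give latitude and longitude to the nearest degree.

Convert each endpoint to a unit vector on the sphere (x = cos φ cos λ, y = cos φ sin λ, z = sin φ).
The central angle between the endpoints is δ = arccos(p₁·p₂) ≈ 1.276 rad (73.1°).
Interpolate at f = 1/2 with slerp weights a = sin((1−f)δ)/sin δ ≈ 0.623, b = sin(fδ)/sin δ ≈ 0.623.
p = a·p₁ + b·p₂ ≈ (0.560, 0.532, -0.635); φ = arcsin(p_z) ≈ -39.43°, λ = atan2(p_y, p_x) ≈ 43.51°.

≈ (39°S, 44°E)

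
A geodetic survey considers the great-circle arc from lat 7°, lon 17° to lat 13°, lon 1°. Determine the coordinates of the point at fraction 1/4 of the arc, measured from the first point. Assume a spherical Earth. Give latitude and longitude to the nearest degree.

Convert each endpoint to a unit vector on the sphere (x = cos φ cos λ, y = cos φ sin λ, z = sin φ).
The central angle between the endpoints is δ = arccos(p₁·p₂) ≈ 0.294 rad (16.9°).
Interpolate at f = 1/4 with slerp weights a = sin((1−f)δ)/sin δ ≈ 0.755, b = sin(fδ)/sin δ ≈ 0.253.
p = a·p₁ + b·p₂ ≈ (0.963, 0.223, 0.149); φ = arcsin(p_z) ≈ 8.57°, λ = atan2(p_y, p_x) ≈ 13.05°.

≈ lat 9°, lon 13°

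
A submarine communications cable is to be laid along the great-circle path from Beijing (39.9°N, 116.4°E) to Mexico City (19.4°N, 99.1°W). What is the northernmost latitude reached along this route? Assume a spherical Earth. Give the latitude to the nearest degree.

≈ 63°N

The great circle lies in the plane with unit normal n̂ = (p₁ × p₂)/|p₁ × p₂|.
Here n̂_z ≈ +0.453; the vertex latitude is φ_max = arccos|n̂_z| ≈ 63.0°.
Check via Clairaut: cos φ_max = |cos φ₁| · sin C = cos(39.9°)·sin(36.2°) ≈ 0.453, again giving ≈ 63.0°.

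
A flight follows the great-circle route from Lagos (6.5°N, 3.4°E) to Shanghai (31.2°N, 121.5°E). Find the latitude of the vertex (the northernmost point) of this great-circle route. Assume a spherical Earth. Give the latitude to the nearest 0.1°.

≈ 37.1°N

The great circle lies in the plane with unit normal n̂ = (p₁ × p₂)/|p₁ × p₂|.
Here n̂_z ≈ +0.798; the vertex latitude is φ_max = arccos|n̂_z| ≈ 37.1°.
Check via Clairaut: cos φ_max = |cos φ₁| · sin C = cos(6.5°)·sin(53.4°) ≈ 0.798, again giving ≈ 37.1°.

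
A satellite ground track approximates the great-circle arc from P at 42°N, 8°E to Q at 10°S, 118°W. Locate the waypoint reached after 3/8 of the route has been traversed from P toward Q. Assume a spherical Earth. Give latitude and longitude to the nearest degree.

Convert each endpoint to a unit vector on the sphere (x = cos φ cos λ, y = cos φ sin λ, z = sin φ).
The central angle between the endpoints is δ = arccos(p₁·p₂) ≈ 2.149 rad (123.1°).
Interpolate at f = 3/8 with slerp weights a = sin((1−f)δ)/sin δ ≈ 1.163, b = sin(fδ)/sin δ ≈ 0.861.
p = a·p₁ + b·p₂ ≈ (0.458, -0.629, 0.629); φ = arcsin(p_z) ≈ 38.96°, λ = atan2(p_y, p_x) ≈ -53.94°.

≈ 39°N, 54°W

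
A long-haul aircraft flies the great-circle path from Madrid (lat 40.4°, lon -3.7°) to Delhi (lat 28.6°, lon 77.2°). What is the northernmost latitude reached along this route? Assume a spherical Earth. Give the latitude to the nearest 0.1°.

The great circle lies in the plane with unit normal n̂ = (p₁ × p₂)/|p₁ × p₂|.
Here n̂_z ≈ +0.726; the vertex latitude is φ_max = arccos|n̂_z| ≈ 43.4°.
Check via Clairaut: cos φ_max = |cos φ₁| · sin C = cos(40.4°)·sin(72.4°) ≈ 0.726, again giving ≈ 43.4°.

≈ 43.4°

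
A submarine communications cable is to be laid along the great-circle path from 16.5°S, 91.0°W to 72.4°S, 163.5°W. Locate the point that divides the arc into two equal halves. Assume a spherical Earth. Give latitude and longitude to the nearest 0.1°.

The haversine formula gives a central angle δ ≈ 1.205 rad (69.0°) between the endpoints.
Interpolate at f = 1/2 with slerp weights a = sin((1−f)δ)/sin δ ≈ 0.607, b = sin(fδ)/sin δ ≈ 0.607.
p = a·p₁ + b·p₂ ≈ (-0.186, -0.634, -0.751); φ = arcsin(p_z) ≈ -48.66°, λ = atan2(p_y, p_x) ≈ -106.36°.

≈ 48.7°S, 106.4°W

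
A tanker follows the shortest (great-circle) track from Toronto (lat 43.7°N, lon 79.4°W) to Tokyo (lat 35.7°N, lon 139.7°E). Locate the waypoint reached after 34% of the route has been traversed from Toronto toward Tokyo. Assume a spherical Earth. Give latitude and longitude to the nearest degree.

≈ lat 66°N, lon 121°W

The haversine formula gives a central angle δ ≈ 1.623 rad (93.0°) between the endpoints.
Interpolate at f = 0.34 with slerp weights a = sin((1−f)δ)/sin δ ≈ 0.879, b = sin(fδ)/sin δ ≈ 0.525.
p = a·p₁ + b·p₂ ≈ (-0.208, -0.349, 0.914); φ = arcsin(p_z) ≈ 66.02°, λ = atan2(p_y, p_x) ≈ -120.83°.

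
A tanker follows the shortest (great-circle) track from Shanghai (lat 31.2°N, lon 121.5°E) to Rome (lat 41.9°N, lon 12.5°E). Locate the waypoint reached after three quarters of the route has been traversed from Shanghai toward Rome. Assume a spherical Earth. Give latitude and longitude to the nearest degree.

≈ lat 51°N, lon 39°E

The haversine formula gives a central angle δ ≈ 1.432 rad (82.0°) between the endpoints.
Interpolate at f = 3/4 with slerp weights a = sin((1−f)δ)/sin δ ≈ 0.354, b = sin(fδ)/sin δ ≈ 0.888.
p = a·p₁ + b·p₂ ≈ (0.487, 0.401, 0.776); φ = arcsin(p_z) ≈ 50.90°, λ = atan2(p_y, p_x) ≈ 39.47°.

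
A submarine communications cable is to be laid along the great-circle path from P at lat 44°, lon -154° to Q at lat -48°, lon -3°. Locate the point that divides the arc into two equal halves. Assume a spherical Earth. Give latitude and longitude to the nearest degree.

Convert each endpoint to a unit vector on the sphere (x = cos φ cos λ, y = cos φ sin λ, z = sin φ).
The central angle between the endpoints is δ = arccos(p₁·p₂) ≈ 2.785 rad (159.6°).
Interpolate at f = 1/2 with slerp weights a = sin((1−f)δ)/sin δ ≈ 2.822, b = sin(fδ)/sin δ ≈ 2.822.
p = a·p₁ + b·p₂ ≈ (0.061, -0.989, -0.137); φ = arcsin(p_z) ≈ -7.86°, λ = atan2(p_y, p_x) ≈ -86.46°.

≈ lat -8°, lon -86°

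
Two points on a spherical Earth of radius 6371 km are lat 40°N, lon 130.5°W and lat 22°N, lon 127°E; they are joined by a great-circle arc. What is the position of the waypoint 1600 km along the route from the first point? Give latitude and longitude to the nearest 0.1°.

≈ lat 44.6°N, lon 149.0°W

Convert each endpoint to a unit vector on the sphere (x = cos φ cos λ, y = cos φ sin λ, z = sin φ).
The central angle between the endpoints is δ = arccos(p₁·p₂) ≈ 1.484 rad (85.0°). The total great-circle distance is δ·R ≈ 1.484 × 6371 ≈ 9452 km, so the target fraction is f = 1600/9452 ≈ 0.169.
Interpolate at f ≈ 0.169 with slerp weights a = sin((1−f)δ)/sin δ ≈ 0.947, b = sin(fδ)/sin δ ≈ 0.249.
p = a·p₁ + b·p₂ ≈ (-0.610, -0.367, 0.702); φ = arcsin(p_z) ≈ 44.60°, λ = atan2(p_y, p_x) ≈ -148.99°.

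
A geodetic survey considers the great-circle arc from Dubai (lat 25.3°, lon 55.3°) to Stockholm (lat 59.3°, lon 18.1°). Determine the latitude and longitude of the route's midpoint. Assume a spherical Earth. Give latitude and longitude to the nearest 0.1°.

≈ lat 43.7°, lon 42.0°

Convert each endpoint to a unit vector on the sphere (x = cos φ cos λ, y = cos φ sin λ, z = sin φ).
The central angle between the endpoints is δ = arccos(p₁·p₂) ≈ 0.745 rad (42.7°).
Interpolate at f = 1/2 with slerp weights a = sin((1−f)δ)/sin δ ≈ 0.537, b = sin(fδ)/sin δ ≈ 0.537.
p = a·p₁ + b·p₂ ≈ (0.537, 0.484, 0.691); φ = arcsin(p_z) ≈ 43.71°, λ = atan2(p_y, p_x) ≈ 42.05°.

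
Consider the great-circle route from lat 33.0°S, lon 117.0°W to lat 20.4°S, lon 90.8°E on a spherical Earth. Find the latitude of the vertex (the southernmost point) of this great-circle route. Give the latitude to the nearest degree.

≈ 65°S

The great circle lies in the plane with unit normal n̂ = (p₁ × p₂)/|p₁ × p₂|.
Here n̂_z ≈ -0.425; the vertex latitude is φ_max = arccos|n̂_z| ≈ 64.9°.
Check via Clairaut: cos φ_max = |cos φ₁| · sin C = cos(33.0°)·sin(149.6°) ≈ 0.425, again giving ≈ 64.9°.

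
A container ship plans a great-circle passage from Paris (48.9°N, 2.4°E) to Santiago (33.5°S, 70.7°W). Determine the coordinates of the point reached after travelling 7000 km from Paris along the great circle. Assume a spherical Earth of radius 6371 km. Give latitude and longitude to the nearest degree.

≈ 1°N, 45°W

Convert each endpoint to a unit vector on the sphere (x = cos φ cos λ, y = cos φ sin λ, z = sin φ).
The central angle between the endpoints is δ = arccos(p₁·p₂) ≈ 1.830 rad (104.9°). The total great-circle distance is δ·R ≈ 1.830 × 6371 ≈ 11661 km, so the target fraction is f = 7000/11661 ≈ 0.600.
Interpolate at f ≈ 0.600 with slerp weights a = sin((1−f)δ)/sin δ ≈ 0.691, b = sin(fδ)/sin δ ≈ 0.921.
p = a·p₁ + b·p₂ ≈ (0.708, -0.706, 0.012); φ = arcsin(p_z) ≈ 0.70°, λ = atan2(p_y, p_x) ≈ -44.93°.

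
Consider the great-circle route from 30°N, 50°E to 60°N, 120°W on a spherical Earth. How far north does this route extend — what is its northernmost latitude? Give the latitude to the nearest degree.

The great circle lies in the plane with unit normal n̂ = (p₁ × p₂)/|p₁ × p₂|.
Here n̂_z ≈ -0.075; the vertex latitude is φ_max = arccos|n̂_z| ≈ 85.7°.
Check via Clairaut: cos φ_max = |cos φ₁| · sin C = cos(30.0°)·sin(5.0°) ≈ 0.075, again giving ≈ 85.7°.

≈ 86°N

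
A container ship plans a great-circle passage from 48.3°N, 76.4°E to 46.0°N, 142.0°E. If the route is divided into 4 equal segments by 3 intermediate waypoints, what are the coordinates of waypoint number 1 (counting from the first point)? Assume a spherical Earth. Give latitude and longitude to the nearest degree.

≈ 51°N, 93°E

Convert each endpoint to a unit vector on the sphere (x = cos φ cos λ, y = cos φ sin λ, z = sin φ).
The central angle between the endpoints is δ = arccos(p₁·p₂) ≈ 0.755 rad (43.3°).
Interpolate at f = 1/4 with slerp weights a = sin((1−f)δ)/sin δ ≈ 0.783, b = sin(fδ)/sin δ ≈ 0.274.
p = a·p₁ + b·p₂ ≈ (-0.027, 0.623, 0.782); φ = arcsin(p_z) ≈ 51.40°, λ = atan2(p_y, p_x) ≈ 92.52°.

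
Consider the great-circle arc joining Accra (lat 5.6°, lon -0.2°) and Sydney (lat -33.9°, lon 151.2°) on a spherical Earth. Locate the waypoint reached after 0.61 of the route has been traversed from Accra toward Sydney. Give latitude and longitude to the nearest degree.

Write both endpoints as unit vectors p₁, p₂ with components (cos φ cos λ, cos φ sin λ, sin φ).
The central angle between the endpoints is δ = arccos(p₁·p₂) ≈ 2.465 rad (141.2°).
Interpolate at f = 0.61 with slerp weights a = sin((1−f)δ)/sin δ ≈ 1.309, b = sin(fδ)/sin δ ≈ 1.593.
p = a·p₁ + b·p₂ ≈ (0.144, 0.633, -0.761); φ = arcsin(p_z) ≈ -49.55°, λ = atan2(p_y, p_x) ≈ 77.15°.

≈ lat -50°, lon 77°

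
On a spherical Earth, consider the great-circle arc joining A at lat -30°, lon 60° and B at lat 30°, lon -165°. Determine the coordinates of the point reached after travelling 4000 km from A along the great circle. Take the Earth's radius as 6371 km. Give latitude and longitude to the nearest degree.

≈ lat -18°, lon 97°

The haversine formula gives a central angle δ ≈ 2.466 rad (141.3°) between the endpoints. The total great-circle distance is δ·R ≈ 2.466 × 6371 ≈ 15711 km, so the target fraction is f = 4000/15711 ≈ 0.255.
Interpolate at f ≈ 0.255 with slerp weights a = sin((1−f)δ)/sin δ ≈ 1.542, b = sin(fδ)/sin δ ≈ 0.939.
p = a·p₁ + b·p₂ ≈ (-0.118, 0.946, -0.301); φ = arcsin(p_z) ≈ -17.55°, λ = atan2(p_y, p_x) ≈ 97.10°.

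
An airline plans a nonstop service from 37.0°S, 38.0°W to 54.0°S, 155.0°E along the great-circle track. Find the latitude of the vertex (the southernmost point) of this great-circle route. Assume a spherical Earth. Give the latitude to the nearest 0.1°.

≈ 83.9°S

The great circle lies in the plane with unit normal n̂ = (p₁ × p₂)/|p₁ × p₂|.
Here n̂_z ≈ -0.106; the vertex latitude is φ_max = arccos|n̂_z| ≈ 83.9°.
Check via Clairaut: cos φ_max = |cos φ₁| · sin C = cos(37.0°)·sin(172.4°) ≈ 0.106, again giving ≈ 83.9°.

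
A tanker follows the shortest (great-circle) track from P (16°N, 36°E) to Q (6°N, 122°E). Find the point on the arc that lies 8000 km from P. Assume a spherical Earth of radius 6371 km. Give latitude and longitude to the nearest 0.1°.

≈ (9.2°N, 109.7°E)

Write both endpoints as unit vectors p₁, p₂ with components (cos φ cos λ, cos φ sin λ, sin φ).
The central angle between the endpoints is δ = arccos(p₁·p₂) ≈ 1.475 rad (84.5°). The total great-circle distance is δ·R ≈ 1.475 × 6371 ≈ 9398 km, so the target fraction is f = 8000/9398 ≈ 0.851.
Interpolate at f ≈ 0.851 with slerp weights a = sin((1−f)δ)/sin δ ≈ 0.219, b = sin(fδ)/sin δ ≈ 0.955.
p = a·p₁ + b·p₂ ≈ (-0.333, 0.929, 0.160); φ = arcsin(p_z) ≈ 9.21°, λ = atan2(p_y, p_x) ≈ 109.73°.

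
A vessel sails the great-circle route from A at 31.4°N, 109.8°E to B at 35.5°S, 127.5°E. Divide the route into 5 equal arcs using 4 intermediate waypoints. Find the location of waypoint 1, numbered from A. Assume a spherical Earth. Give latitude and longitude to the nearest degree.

≈ 18°N, 114°E

From cos δ = sin φ₁ sin φ₂ + cos φ₁ cos φ₂ cos Δλ, the central angle is δ ≈ 1.203 rad (68.9°).
Interpolate at f = 1/5 with slerp weights a = sin((1−f)δ)/sin δ ≈ 0.879, b = sin(fδ)/sin δ ≈ 0.255.
p = a·p₁ + b·p₂ ≈ (-0.381, 0.871, 0.310); φ = arcsin(p_z) ≈ 18.05°, λ = atan2(p_y, p_x) ≈ 113.61°.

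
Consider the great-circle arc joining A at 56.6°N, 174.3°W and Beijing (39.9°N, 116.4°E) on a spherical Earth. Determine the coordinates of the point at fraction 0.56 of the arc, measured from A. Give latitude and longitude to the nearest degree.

Convert each endpoint to a unit vector on the sphere (x = cos φ cos λ, y = cos φ sin λ, z = sin φ).
The central angle between the endpoints is δ = arccos(p₁·p₂) ≈ 0.816 rad (46.8°).
Interpolate at f = 0.56 with slerp weights a = sin((1−f)δ)/sin δ ≈ 0.482, b = sin(fδ)/sin δ ≈ 0.606.
p = a·p₁ + b·p₂ ≈ (-0.471, 0.390, 0.791); φ = arcsin(p_z) ≈ 52.31°, λ = atan2(p_y, p_x) ≈ 140.38°.

≈ 52°N, 140°E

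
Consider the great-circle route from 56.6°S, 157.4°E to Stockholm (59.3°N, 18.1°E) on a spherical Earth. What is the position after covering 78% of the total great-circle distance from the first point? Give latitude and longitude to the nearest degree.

≈ 41°N, 66°E

Convert each endpoint to a unit vector on the sphere (x = cos φ cos λ, y = cos φ sin λ, z = sin φ).
The central angle between the endpoints is δ = arccos(p₁·p₂) ≈ 2.768 rad (158.6°).
Interpolate at f = 0.78 with slerp weights a = sin((1−f)δ)/sin δ ≈ 1.566, b = sin(fδ)/sin δ ≈ 2.278.
p = a·p₁ + b·p₂ ≈ (0.310, 0.693, 0.651); φ = arcsin(p_z) ≈ 40.65°, λ = atan2(p_y, p_x) ≈ 65.91°.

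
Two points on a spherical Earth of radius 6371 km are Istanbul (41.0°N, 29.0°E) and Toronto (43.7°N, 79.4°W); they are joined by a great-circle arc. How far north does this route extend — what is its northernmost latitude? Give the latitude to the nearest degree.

The great circle lies in the plane with unit normal n̂ = (p₁ × p₂)/|p₁ × p₂|.
Here n̂_z ≈ -0.539; the vertex latitude is φ_max = arccos|n̂_z| ≈ 57.4°.

≈ 57°N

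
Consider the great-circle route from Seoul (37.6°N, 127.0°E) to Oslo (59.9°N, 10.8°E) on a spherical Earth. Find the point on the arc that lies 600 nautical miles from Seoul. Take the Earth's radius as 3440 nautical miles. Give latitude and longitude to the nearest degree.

≈ 46°N, 120°E

The haversine formula gives a central angle δ ≈ 1.211 rad (69.4°) between the endpoints. The total great-circle distance is δ·R ≈ 1.211 × 3440 ≈ 4165 nmi, so the target fraction is f = 600/4165 ≈ 0.144.
Interpolate at f ≈ 0.144 with slerp weights a = sin((1−f)δ)/sin δ ≈ 0.919, b = sin(fδ)/sin δ ≈ 0.185.
p = a·p₁ + b·p₂ ≈ (-0.347, 0.599, 0.721); φ = arcsin(p_z) ≈ 46.17°, λ = atan2(p_y, p_x) ≈ 120.08°.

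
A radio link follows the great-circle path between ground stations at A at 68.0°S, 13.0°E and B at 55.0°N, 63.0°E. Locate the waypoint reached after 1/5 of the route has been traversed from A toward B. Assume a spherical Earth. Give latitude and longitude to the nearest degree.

Write both endpoints as unit vectors p₁, p₂ with components (cos φ cos λ, cos φ sin λ, sin φ).
The central angle between the endpoints is δ = arccos(p₁·p₂) ≈ 2.241 rad (128.4°).
Interpolate at f = 1/5 with slerp weights a = sin((1−f)δ)/sin δ ≈ 1.245, b = sin(fδ)/sin δ ≈ 0.553.
p = a·p₁ + b·p₂ ≈ (0.598, 0.388, -0.701); φ = arcsin(p_z) ≈ -44.52°, λ = atan2(p_y, p_x) ≈ 32.93°.

≈ 45°S, 33°E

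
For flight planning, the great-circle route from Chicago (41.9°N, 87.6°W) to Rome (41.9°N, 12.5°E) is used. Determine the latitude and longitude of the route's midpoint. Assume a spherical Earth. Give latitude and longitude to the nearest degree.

≈ (54°N, 38°W)

Convert each endpoint to a unit vector on the sphere (x = cos φ cos λ, y = cos φ sin λ, z = sin φ).
The central angle between the endpoints is δ = arccos(p₁·p₂) ≈ 1.214 rad (69.6°).
Interpolate at f = 1/2 with slerp weights a = sin((1−f)δ)/sin δ ≈ 0.609, b = sin(fδ)/sin δ ≈ 0.609.
p = a·p₁ + b·p₂ ≈ (0.461, -0.355, 0.813); φ = arcsin(p_z) ≈ 54.41°, λ = atan2(p_y, p_x) ≈ -37.55°.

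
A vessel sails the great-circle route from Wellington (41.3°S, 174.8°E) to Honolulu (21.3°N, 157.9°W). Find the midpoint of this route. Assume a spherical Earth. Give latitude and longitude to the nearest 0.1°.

≈ 10.3°S, 170.1°W

Write both endpoints as unit vectors p₁, p₂ with components (cos φ cos λ, cos φ sin λ, sin φ).
The central angle between the endpoints is δ = arccos(p₁·p₂) ≈ 1.179 rad (67.5°).
Interpolate at f = 1/2 with slerp weights a = sin((1−f)δ)/sin δ ≈ 0.601, b = sin(fδ)/sin δ ≈ 0.601.
p = a·p₁ + b·p₂ ≈ (-0.969, -0.170, -0.178); φ = arcsin(p_z) ≈ -10.28°, λ = atan2(p_y, p_x) ≈ -170.06°.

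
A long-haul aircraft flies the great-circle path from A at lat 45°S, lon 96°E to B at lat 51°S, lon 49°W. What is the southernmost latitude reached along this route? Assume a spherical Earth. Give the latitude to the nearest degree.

≈ 75°S

The great circle lies in the plane with unit normal n̂ = (p₁ × p₂)/|p₁ × p₂|.
Here n̂_z ≈ -0.260; the vertex latitude is φ_max = arccos|n̂_z| ≈ 74.9°.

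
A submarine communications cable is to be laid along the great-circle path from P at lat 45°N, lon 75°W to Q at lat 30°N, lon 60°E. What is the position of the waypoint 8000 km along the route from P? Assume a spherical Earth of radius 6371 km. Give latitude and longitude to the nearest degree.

From cos δ = sin φ₁ sin φ₂ + cos φ₁ cos φ₂ cos Δλ, the central angle is δ ≈ 1.650 rad (94.6°). The total great-circle distance is δ·R ≈ 1.650 × 6371 ≈ 10514 km, so the target fraction is f = 8000/10514 ≈ 0.761.
Interpolate at f ≈ 0.761 with slerp weights a = sin((1−f)δ)/sin δ ≈ 0.386, b = sin(fδ)/sin δ ≈ 0.954.
p = a·p₁ + b·p₂ ≈ (0.484, 0.452, 0.750); φ = arcsin(p_z) ≈ 48.56°, λ = atan2(p_y, p_x) ≈ 43.06°.

≈ lat 49°N, lon 43°E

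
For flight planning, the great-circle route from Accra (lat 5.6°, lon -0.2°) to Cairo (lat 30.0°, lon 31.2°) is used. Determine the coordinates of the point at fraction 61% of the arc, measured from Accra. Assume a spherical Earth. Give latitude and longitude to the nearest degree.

Convert each endpoint to a unit vector on the sphere (x = cos φ cos λ, y = cos φ sin λ, z = sin φ).
The central angle between the endpoints is δ = arccos(p₁·p₂) ≈ 0.669 rad (38.3°).
Interpolate at f = 0.61 with slerp weights a = sin((1−f)δ)/sin δ ≈ 0.416, b = sin(fδ)/sin δ ≈ 0.640.
p = a·p₁ + b·p₂ ≈ (0.888, 0.286, 0.361); φ = arcsin(p_z) ≈ 21.13°, λ = atan2(p_y, p_x) ≈ 17.83°.

≈ lat 21°, lon 18°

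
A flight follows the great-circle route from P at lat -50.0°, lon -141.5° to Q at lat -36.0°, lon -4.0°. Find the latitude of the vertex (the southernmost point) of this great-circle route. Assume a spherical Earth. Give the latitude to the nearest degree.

The great circle lies in the plane with unit normal n̂ = (p₁ × p₂)/|p₁ × p₂|.
Here n̂_z ≈ +0.352; the vertex latitude is φ_max = arccos|n̂_z| ≈ 69.4°.
Check via Clairaut: cos φ_max = |cos φ₁| · sin C = cos(50.0°)·sin(146.8°) ≈ 0.352, again giving ≈ 69.4°.

≈ -69°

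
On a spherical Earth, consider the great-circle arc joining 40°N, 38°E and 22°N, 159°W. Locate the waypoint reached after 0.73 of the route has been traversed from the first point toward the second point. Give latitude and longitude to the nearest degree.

≈ 52°N, 171°W

The haversine formula gives a central angle δ ≈ 2.025 rad (116.0°) between the endpoints.
Interpolate at f = 0.73 with slerp weights a = sin((1−f)δ)/sin δ ≈ 0.578, b = sin(fδ)/sin δ ≈ 1.108.
p = a·p₁ + b·p₂ ≈ (-0.610, -0.095, 0.787); φ = arcsin(p_z) ≈ 51.89°, λ = atan2(p_y, p_x) ≈ -171.12°.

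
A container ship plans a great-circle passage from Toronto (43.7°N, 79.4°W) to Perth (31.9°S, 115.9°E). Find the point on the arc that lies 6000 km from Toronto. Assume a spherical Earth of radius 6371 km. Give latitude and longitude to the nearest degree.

≈ (51°N, 163°W)

Convert each endpoint to a unit vector on the sphere (x = cos φ cos λ, y = cos φ sin λ, z = sin φ).
The central angle between the endpoints is δ = arccos(p₁·p₂) ≈ 2.848 rad (163.2°). The total great-circle distance is δ·R ≈ 2.848 × 6371 ≈ 18142 km, so the target fraction is f = 6000/18142 ≈ 0.331.
Interpolate at f ≈ 0.331 with slerp weights a = sin((1−f)δ)/sin δ ≈ 3.260, b = sin(fδ)/sin δ ≈ 2.791.
p = a·p₁ + b·p₂ ≈ (-0.601, -0.185, 0.777); φ = arcsin(p_z) ≈ 51.00°, λ = atan2(p_y, p_x) ≈ -162.91°.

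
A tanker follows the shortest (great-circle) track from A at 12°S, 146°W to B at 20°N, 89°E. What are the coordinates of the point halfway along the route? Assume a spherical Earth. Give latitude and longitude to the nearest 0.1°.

≈ 8.6°N, 153.7°E

Write both endpoints as unit vectors p₁, p₂ with components (cos φ cos λ, cos φ sin λ, sin φ).
The central angle between the endpoints is δ = arccos(p₁·p₂) ≈ 2.212 rad (126.7°).
Interpolate at f = 1/2 with slerp weights a = sin((1−f)δ)/sin δ ≈ 1.116, b = sin(fδ)/sin δ ≈ 1.116.
p = a·p₁ + b·p₂ ≈ (-0.886, 0.438, 0.150); φ = arcsin(p_z) ≈ 8.61°, λ = atan2(p_y, p_x) ≈ 153.71°.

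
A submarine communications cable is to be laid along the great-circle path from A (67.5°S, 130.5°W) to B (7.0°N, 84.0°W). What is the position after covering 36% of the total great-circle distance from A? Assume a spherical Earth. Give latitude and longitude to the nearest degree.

From cos δ = sin φ₁ sin φ₂ + cos φ₁ cos φ₂ cos Δλ, the central angle is δ ≈ 1.421 rad (81.4°).
Interpolate at f = 0.36 with slerp weights a = sin((1−f)δ)/sin δ ≈ 0.798, b = sin(fδ)/sin δ ≈ 0.495.
p = a·p₁ + b·p₂ ≈ (-0.147, -0.721, -0.677); φ = arcsin(p_z) ≈ -42.62°, λ = atan2(p_y, p_x) ≈ -101.52°.

≈ (43°S, 102°W)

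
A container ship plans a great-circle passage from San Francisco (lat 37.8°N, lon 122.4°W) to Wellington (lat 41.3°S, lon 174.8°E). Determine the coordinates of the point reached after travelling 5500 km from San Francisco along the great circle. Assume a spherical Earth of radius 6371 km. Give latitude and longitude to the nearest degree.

≈ lat 3°S, lon 153°W

Write both endpoints as unit vectors p₁, p₂ with components (cos φ cos λ, cos φ sin λ, sin φ).
The central angle between the endpoints is δ = arccos(p₁·p₂) ≈ 1.704 rad (97.7°). The total great-circle distance is δ·R ≈ 1.704 × 6371 ≈ 10859 km, so the target fraction is f = 5500/10859 ≈ 0.507.
Interpolate at f ≈ 0.507 with slerp weights a = sin((1−f)δ)/sin δ ≈ 0.752, b = sin(fδ)/sin δ ≈ 0.767.
p = a·p₁ + b·p₂ ≈ (-0.892, -0.450, -0.045); φ = arcsin(p_z) ≈ -2.59°, λ = atan2(p_y, p_x) ≈ -153.26°.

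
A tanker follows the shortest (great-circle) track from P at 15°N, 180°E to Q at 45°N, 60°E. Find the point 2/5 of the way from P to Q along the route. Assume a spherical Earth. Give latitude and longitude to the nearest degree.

Write both endpoints as unit vectors p₁, p₂ with components (cos φ cos λ, cos φ sin λ, sin φ).
The central angle between the endpoints is δ = arccos(p₁·p₂) ≈ 1.730 rad (99.1°).
Interpolate at f = 2/5 with slerp weights a = sin((1−f)δ)/sin δ ≈ 0.872, b = sin(fδ)/sin δ ≈ 0.646.
p = a·p₁ + b·p₂ ≈ (-0.614, 0.396, 0.683); φ = arcsin(p_z) ≈ 43.06°, λ = atan2(p_y, p_x) ≈ 147.21°.

≈ 43°N, 147°E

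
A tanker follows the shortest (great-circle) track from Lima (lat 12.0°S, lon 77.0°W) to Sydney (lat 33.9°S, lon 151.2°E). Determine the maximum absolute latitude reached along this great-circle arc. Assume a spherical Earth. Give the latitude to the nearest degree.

The great circle lies in the plane with unit normal n̂ = (p₁ × p₂)/|p₁ × p₂|.
Here n̂_z ≈ -0.669; the vertex latitude is φ_max = arccos|n̂_z| ≈ 48.0°.
Check via Clairaut: cos φ_max = |cos φ₁| · sin C = cos(12.0°)·sin(136.9°) ≈ 0.669, again giving ≈ 48.0°.

≈ 48°S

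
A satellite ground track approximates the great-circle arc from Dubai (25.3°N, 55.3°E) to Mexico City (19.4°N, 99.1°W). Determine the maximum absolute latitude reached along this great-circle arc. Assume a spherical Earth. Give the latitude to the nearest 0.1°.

The great circle lies in the plane with unit normal n̂ = (p₁ × p₂)/|p₁ × p₂|.
Here n̂_z ≈ -0.473; the vertex latitude is φ_max = arccos|n̂_z| ≈ 61.8°.
Check via Clairaut: cos φ_max = |cos φ₁| · sin C = cos(25.3°)·sin(31.5°) ≈ 0.473, again giving ≈ 61.8°.

≈ 61.8°N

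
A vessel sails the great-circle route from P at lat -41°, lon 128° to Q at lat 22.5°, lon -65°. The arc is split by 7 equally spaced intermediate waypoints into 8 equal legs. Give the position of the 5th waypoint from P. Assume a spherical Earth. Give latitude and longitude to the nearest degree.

Convert each endpoint to a unit vector on the sphere (x = cos φ cos λ, y = cos φ sin λ, z = sin φ).
The central angle between the endpoints is δ = arccos(p₁·p₂) ≈ 2.766 rad (158.5°).
Interpolate at f = 5/8 with slerp weights a = sin((1−f)δ)/sin δ ≈ 2.350, b = sin(fδ)/sin δ ≈ 2.695.
p = a·p₁ + b·p₂ ≈ (-0.040, -0.859, -0.510); φ = arcsin(p_z) ≈ -30.69°, λ = atan2(p_y, p_x) ≈ -92.64°.

≈ lat -31°, lon -93°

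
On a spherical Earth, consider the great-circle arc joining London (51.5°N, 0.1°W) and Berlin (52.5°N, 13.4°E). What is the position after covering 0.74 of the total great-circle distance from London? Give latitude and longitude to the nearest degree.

From cos δ = sin φ₁ sin φ₂ + cos φ₁ cos φ₂ cos Δλ, the central angle is δ ≈ 0.146 rad (8.4°).
Interpolate at f = 0.74 with slerp weights a = sin((1−f)δ)/sin δ ≈ 0.261, b = sin(fδ)/sin δ ≈ 0.741.
p = a·p₁ + b·p₂ ≈ (0.601, 0.104, 0.792); φ = arcsin(p_z) ≈ 52.39°, λ = atan2(p_y, p_x) ≈ 9.84°.

≈ (52°N, 10°E)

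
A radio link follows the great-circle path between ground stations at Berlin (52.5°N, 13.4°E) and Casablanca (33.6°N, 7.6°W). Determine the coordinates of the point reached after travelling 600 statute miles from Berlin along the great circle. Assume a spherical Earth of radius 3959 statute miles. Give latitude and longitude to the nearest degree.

Convert each endpoint to a unit vector on the sphere (x = cos φ cos λ, y = cos φ sin λ, z = sin φ).
The central angle between the endpoints is δ = arccos(p₁·p₂) ≈ 0.422 rad (24.2°). The total great-circle distance is δ·R ≈ 0.422 × 3959 ≈ 1669 mi, so the target fraction is f = 600/1669 ≈ 0.359.
Interpolate at f ≈ 0.359 with slerp weights a = sin((1−f)δ)/sin δ ≈ 0.652, b = sin(fδ)/sin δ ≈ 0.369.
p = a·p₁ + b·p₂ ≈ (0.691, 0.051, 0.721); φ = arcsin(p_z) ≈ 46.17°, λ = atan2(p_y, p_x) ≈ 4.25°.

≈ 46°N, 4°E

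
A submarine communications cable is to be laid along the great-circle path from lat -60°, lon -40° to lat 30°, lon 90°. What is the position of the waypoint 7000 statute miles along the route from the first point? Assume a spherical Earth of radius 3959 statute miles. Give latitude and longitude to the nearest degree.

≈ lat 0°, lon 72°

Write both endpoints as unit vectors p₁, p₂ with components (cos φ cos λ, cos φ sin λ, sin φ).
The central angle between the endpoints is δ = arccos(p₁·p₂) ≈ 2.362 rad (135.3°). The total great-circle distance is δ·R ≈ 2.362 × 3959 ≈ 9352 mi, so the target fraction is f = 7000/9352 ≈ 0.749.
Interpolate at f ≈ 0.749 with slerp weights a = sin((1−f)δ)/sin δ ≈ 0.796, b = sin(fδ)/sin δ ≈ 1.395.
p = a·p₁ + b·p₂ ≈ (0.305, 0.952, 0.008); φ = arcsin(p_z) ≈ 0.45°, λ = atan2(p_y, p_x) ≈ 72.24°.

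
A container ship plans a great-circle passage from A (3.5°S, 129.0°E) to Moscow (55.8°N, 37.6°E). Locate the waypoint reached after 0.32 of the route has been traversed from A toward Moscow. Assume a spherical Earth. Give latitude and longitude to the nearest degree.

The haversine formula gives a central angle δ ≈ 1.635 rad (93.7°) between the endpoints.
Interpolate at f = 0.32 with slerp weights a = sin((1−f)δ)/sin δ ≈ 0.898, b = sin(fδ)/sin δ ≈ 0.501.
p = a·p₁ + b·p₂ ≈ (-0.341, 0.869, 0.359); φ = arcsin(p_z) ≈ 21.06°, λ = atan2(p_y, p_x) ≈ 111.45°.

≈ (21°N, 111°E)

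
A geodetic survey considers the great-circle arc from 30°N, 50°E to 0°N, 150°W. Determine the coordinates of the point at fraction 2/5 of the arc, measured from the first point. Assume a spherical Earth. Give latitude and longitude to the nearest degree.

≈ 59°N, 126°E

Convert each endpoint to a unit vector on the sphere (x = cos φ cos λ, y = cos φ sin λ, z = sin φ).
The central angle between the endpoints is δ = arccos(p₁·p₂) ≈ 2.521 rad (144.5°).
Interpolate at f = 2/5 with slerp weights a = sin((1−f)δ)/sin δ ≈ 1.718, b = sin(fδ)/sin δ ≈ 1.456.
p = a·p₁ + b·p₂ ≈ (-0.305, 0.412, 0.859); φ = arcsin(p_z) ≈ 59.20°, λ = atan2(p_y, p_x) ≈ 126.49°.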